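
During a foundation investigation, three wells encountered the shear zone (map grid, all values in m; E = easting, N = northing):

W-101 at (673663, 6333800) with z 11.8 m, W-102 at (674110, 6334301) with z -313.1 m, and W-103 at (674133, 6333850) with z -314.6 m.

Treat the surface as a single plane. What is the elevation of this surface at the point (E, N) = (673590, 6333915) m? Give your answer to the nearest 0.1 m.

58.6 m

Two edge vectors: W-101→W-102 = (447, 501, -324.9), W-101→W-103 = (470, 50, -326.4).
Normal n = (W-101→W-102) × (W-101→W-103) = (-147281.4, -6802.2, -213120).
So ∂z/∂E = −n_x/n_z = −0.691072635 and ∂z/∂N = −n_y/n_z = −0.031917230.
Intercept c from W-101: 11.8 + 465550.06 + 202157.35 = 667719.21.
At (673590, 6333915): z = −465499.6 − 202161.0 + 667719.21 = 58.6 m.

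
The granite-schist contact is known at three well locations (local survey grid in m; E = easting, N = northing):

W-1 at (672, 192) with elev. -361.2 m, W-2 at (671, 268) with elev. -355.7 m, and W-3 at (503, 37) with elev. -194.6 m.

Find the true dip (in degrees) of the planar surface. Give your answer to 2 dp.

46.16°

Two edge vectors: W-1→W-2 = (-1, 76, 5.5), W-1→W-3 = (-169, -155, 166.6).
Normal n = (W-1→W-2) × (W-1→W-3) = (13514.1, -762.9, 12999).
So ∂z/∂E = −n_x/n_z = −1.03963 and ∂z/∂N = −n_y/n_z = 0.05869.
Gradient magnitude |∇z| = √(a² + b²) = √(1.08082 + 0.00344) = 1.04128.
True dip = arctan(1.04128) = 46.16°, dipping toward E (azimuth ≈ 093°).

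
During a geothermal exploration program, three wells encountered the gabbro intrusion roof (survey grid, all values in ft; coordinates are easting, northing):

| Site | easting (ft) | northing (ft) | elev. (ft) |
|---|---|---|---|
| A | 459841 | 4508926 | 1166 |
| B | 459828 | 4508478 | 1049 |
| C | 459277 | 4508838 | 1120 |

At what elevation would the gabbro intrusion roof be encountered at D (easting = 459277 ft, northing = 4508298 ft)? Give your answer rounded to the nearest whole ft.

Two edge vectors: A→B = (-13, -448, -117), A→C = (-564, -88, -46).
Normal n = (A→B) × (A→C) = (10312, 65390, -251528).
So ∂z/∂easting = −n_x/n_z = 0.04099742 and ∂z/∂northing = −n_y/n_z = 0.25997106.
Intercept c from A: 1166 − 18852.30 − 1172190.26 = −1189876.55.
At (459277, 4508298): z = 18829.2 + 1172027.0 − 1189876.55 = 979.6 ft.

980 ft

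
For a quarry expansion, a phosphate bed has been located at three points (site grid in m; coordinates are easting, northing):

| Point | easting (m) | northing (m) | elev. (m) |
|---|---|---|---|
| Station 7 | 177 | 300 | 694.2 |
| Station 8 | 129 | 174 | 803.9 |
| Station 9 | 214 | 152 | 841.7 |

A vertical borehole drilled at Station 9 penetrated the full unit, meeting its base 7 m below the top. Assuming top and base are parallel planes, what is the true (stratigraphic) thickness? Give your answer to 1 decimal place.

Let the plane be z = a·easting + b·northing + c.
Station 8−Station 7: −48a − 126b = 109.7;  Station 9−Station 7: 37a − 148b = 147.5.
Solving gives a = 0.19968, b = −0.94670.
|∇z| = √(a²+b²) = 0.96753, so dip δ = arctan(0.96753) = 44.05°.
True thickness = vertical thickness × cos δ = 7 × cos 44.05° = 5.0 m.

5.0 m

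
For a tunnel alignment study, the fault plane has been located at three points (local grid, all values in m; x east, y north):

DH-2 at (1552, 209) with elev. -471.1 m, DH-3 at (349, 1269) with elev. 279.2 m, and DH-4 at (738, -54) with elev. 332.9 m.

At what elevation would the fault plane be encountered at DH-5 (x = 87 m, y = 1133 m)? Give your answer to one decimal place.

553.5 m

Two edge vectors: DH-2→DH-3 = (-1203, 1060, 750.3), DH-2→DH-4 = (-814, -263, 804).
Normal n = (DH-2→DH-3) × (DH-2→DH-4) = (1049568.9, 356467.8, 1179229).
So ∂z/∂x = −n_x/n_z = −0.890047 and ∂z/∂y = −n_y/n_z = −0.302289.
Intercept c from DH-2: -471.1 + 1381.35 + 63.18 = 973.43.
At (87, 1133): z = −77.4 − 342.5 + 973.43 = 553.5 m.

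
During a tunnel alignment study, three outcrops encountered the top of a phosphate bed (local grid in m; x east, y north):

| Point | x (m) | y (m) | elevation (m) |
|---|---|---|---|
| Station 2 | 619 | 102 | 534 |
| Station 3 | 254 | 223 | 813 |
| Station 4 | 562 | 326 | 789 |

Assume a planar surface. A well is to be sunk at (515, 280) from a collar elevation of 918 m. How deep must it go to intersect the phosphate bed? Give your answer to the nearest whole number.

Let the plane be z = a·x + b·y + c.
Station 3−Station 2: −365a + 121b = 279;  Station 4−Station 2: −57a + 224b = 255.
Solving gives a = −0.42265, b = 1.03084.
Then c = 534 − a·619 − b·102 = 690.48.
At (515, 280): z_contact = −217.7 + 288.6 + 690.48 = 761.4 m.
Depth below ground = 918 − 761.4 = 157 m.

157 m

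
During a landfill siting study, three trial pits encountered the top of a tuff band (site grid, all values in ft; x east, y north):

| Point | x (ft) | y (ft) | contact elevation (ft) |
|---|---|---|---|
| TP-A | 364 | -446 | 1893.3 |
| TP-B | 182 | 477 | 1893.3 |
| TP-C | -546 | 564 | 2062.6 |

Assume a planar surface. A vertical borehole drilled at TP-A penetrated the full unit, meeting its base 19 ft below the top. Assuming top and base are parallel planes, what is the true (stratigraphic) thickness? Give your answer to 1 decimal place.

Let the plane be z = a·x + b·y + c.
TP-B−TP-A: −182a + 923b = 0;  TP-C−TP-A: −910a + 1010b = 169.3.
Solving gives a = −0.23817, b = −0.04696.
|∇z| = √(a²+b²) = 0.24275, so dip δ = arctan(0.24275) = 13.64°.
True thickness = vertical thickness × cos δ = 19 × cos 13.64° = 18.5 ft.

18.5 ft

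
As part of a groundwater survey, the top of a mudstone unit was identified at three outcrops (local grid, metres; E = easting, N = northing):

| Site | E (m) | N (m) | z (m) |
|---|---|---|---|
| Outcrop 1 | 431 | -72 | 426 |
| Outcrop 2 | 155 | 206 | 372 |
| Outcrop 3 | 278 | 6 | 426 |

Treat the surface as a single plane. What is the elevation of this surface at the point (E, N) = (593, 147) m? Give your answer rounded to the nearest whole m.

307 m

Let the plane be z = a·E + b·N + c.
Outcrop 2−Outcrop 1: −276a + 278b = −54;  Outcrop 3−Outcrop 1: −153a + 78b = 0.
Solving gives a = −0.20051, b = −0.39332.
Then c = 426 − a·431 − b·-72 = 484.10.
At (593, 147): z = −118.9 − 57.8 + 484.10 = 307.4 m.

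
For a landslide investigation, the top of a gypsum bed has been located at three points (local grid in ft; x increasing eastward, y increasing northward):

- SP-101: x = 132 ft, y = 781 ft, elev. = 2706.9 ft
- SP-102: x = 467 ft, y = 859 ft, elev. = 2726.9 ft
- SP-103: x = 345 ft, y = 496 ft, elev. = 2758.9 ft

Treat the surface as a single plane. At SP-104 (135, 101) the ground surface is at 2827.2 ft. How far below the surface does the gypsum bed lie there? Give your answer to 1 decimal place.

Let the plane be z = a·x + b·y + c.
SP-102−SP-101: 335a + 78b = 20;  SP-103−SP-101: 213a − 285b = 52.
Solving gives a = 0.08704, b = −0.11741.
Then c = 2706.9 − a·132 − b·781 = 2787.11.
At (135, 101): z_contact = 11.75 − 11.86 + 2787.11 = 2787.00 ft.
Depth below ground = 2827.2 − 2787.00 = 40.2 ft.

40.2 ft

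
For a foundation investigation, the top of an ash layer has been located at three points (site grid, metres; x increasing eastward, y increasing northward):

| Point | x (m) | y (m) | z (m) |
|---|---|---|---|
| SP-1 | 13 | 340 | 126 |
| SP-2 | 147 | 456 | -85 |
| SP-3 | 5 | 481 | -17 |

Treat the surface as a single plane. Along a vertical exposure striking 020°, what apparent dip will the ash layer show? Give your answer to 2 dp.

Two edge vectors: SP-1→SP-2 = (134, 116, -211), SP-1→SP-3 = (-8, 141, -143).
Normal n = (SP-1→SP-2) × (SP-1→SP-3) = (13163, 20850, 19822).
So ∂z/∂x = −n_x/n_z = −0.66406 and ∂z/∂y = −n_y/n_z = −1.05186.
Unit vector along 020° is (sin 20°, cos 20°) = (0.3420, 0.9397).
Slope in that direction = a·(0.3420) + b·(0.9397) = −1.21555.
Apparent dip = arctan|1.21555| = 50.56° (true dip is 51.2°, so apparent ≤ true as expected).

50.56°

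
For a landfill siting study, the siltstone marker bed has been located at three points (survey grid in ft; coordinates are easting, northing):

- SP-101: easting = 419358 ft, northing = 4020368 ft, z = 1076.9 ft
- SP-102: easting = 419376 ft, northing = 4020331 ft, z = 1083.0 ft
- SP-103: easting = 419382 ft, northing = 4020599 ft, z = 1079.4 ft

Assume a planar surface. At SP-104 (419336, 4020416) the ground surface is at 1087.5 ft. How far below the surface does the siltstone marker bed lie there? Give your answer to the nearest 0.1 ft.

Two edge vectors: SP-101→SP-102 = (18, -37, 6.1), SP-101→SP-103 = (24, 231, 2.5).
Normal n = (SP-101→SP-102) × (SP-101→SP-103) = (-1501.6, 101.4, 5046).
So ∂z/∂easting = −n_x/n_z = 0.297582243 and ∂z/∂northing = −n_y/n_z = −0.020095125.
Intercept c from SP-101: 1076.9 − 124793.49 + 80789.80 = −42926.80.
At (419336, 4020416): z_contact = 124786.95 − 80790.76 − 42926.80 = 1069.39 ft.
Depth below ground = 1087.5 − 1069.39 = 18.1 ft.

18.1 ft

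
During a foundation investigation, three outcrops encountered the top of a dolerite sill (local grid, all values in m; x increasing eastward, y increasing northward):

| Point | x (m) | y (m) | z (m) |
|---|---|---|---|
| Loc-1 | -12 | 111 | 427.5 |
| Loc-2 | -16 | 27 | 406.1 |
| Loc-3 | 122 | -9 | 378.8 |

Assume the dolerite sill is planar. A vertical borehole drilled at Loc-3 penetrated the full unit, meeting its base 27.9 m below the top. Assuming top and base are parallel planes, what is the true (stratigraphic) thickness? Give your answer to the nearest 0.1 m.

Two edge vectors: Loc-1→Loc-2 = (-4, -84, -21.4), Loc-1→Loc-3 = (134, -120, -48.7).
Normal n = (Loc-1→Loc-2) × (Loc-1→Loc-3) = (1522.8, -3062.4, 11736).
So ∂z/∂x = −n_x/n_z = −0.12975 and ∂z/∂y = −n_y/n_z = 0.26094.
|∇z| = √(a²+b²) = 0.29142, so dip δ = arctan(0.29142) = 16.25°.
True thickness = vertical thickness × cos δ = 27.9 × cos 16.25° = 26.8 m.

26.8 m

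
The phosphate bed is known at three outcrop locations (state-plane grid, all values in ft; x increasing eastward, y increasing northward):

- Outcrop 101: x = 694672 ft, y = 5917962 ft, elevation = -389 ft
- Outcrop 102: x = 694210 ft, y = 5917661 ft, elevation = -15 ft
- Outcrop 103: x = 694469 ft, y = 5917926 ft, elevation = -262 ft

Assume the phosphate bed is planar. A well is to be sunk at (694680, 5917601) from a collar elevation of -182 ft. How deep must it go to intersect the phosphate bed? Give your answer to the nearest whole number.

71 ft

Two edge vectors: Outcrop 101→Outcrop 102 = (-462, -301, 374), Outcrop 101→Outcrop 103 = (-203, -36, 127).
Normal n = (Outcrop 101→Outcrop 102) × (Outcrop 101→Outcrop 103) = (-24763, -17248, -44471).
So ∂z/∂x = −n_x/n_z = −0.55683479 and ∂z/∂y = −n_y/n_z = −0.38784826.
Intercept c from Outcrop 101: -389 + 386817.54 + 2295271.27 = 2681699.81.
At (694680, 5917601): z_contact = −386822.0 − 2295131.3 + 2681699.81 = -253.4 ft.
Depth below ground = -182 − (-253.4) = 71 ft.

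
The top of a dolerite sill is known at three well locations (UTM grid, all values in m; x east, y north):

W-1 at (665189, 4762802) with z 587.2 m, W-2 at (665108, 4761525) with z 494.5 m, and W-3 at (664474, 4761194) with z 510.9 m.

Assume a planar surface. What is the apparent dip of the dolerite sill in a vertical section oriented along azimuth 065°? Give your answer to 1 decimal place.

Let the plane be z = a·x + b·y + c.
W-2−W-1: −81a − 1277b = −92.7;  W-3−W-1: −715a − 1608b = −76.3.
Solving gives a = −0.06595, b = 0.07678.
Unit vector along 065° is (sin 65°, cos 65°) = (0.9063, 0.4226).
Slope in that direction = a·(0.9063) + b·(0.4226) = −0.02732.
Apparent dip = arctan|0.02732| = 1.6° (true dip is 5.8°, so apparent ≤ true as expected).

1.6°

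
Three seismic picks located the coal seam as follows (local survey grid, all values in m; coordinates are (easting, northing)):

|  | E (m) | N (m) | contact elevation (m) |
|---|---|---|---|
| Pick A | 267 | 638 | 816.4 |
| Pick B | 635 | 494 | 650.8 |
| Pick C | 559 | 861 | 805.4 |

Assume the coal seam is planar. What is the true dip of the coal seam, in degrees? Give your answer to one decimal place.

25.3°

Let the plane be z = a·E + b·N + c.
Pick B−Pick A: 368a − 144b = −165.6;  Pick C−Pick A: 292a + 223b = −11.
Solving gives a = −0.31031, b = 0.35699.
Gradient magnitude |∇z| = √(a² + b²) = √(0.09629 + 0.12744) = 0.47301.
True dip = arctan(0.47301) = 25.3°, dipping toward SE (azimuth ≈ 139°).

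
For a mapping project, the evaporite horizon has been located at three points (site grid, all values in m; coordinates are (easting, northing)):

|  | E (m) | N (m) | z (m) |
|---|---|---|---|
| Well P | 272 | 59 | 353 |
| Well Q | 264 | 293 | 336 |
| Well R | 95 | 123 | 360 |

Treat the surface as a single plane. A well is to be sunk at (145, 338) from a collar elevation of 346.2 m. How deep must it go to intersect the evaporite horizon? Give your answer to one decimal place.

Let the plane be z = a·E + b·N + c.
Well Q−Well P: −8a + 234b = −17;  Well R−Well P: −177a + 64b = 7.
Solving gives a = −0.06664, b = −0.07493.
Then c = 353 − a·272 − b·59 = 375.55.
At (145, 338): z_contact = −9.66 − 25.33 + 375.55 = 340.56 m.
Depth below ground = 346.2 − 340.56 = 5.6 m.

5.6 m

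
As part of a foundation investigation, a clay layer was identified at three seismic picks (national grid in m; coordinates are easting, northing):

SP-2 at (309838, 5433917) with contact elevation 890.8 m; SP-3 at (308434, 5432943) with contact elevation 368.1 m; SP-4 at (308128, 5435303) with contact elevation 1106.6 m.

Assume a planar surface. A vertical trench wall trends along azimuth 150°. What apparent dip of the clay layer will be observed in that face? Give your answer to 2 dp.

12.18°

Two edge vectors: SP-2→SP-3 = (-1404, -974, -522.7), SP-2→SP-4 = (-1710, 1386, 215.8).
Normal n = (SP-2→SP-3) × (SP-2→SP-4) = (514273, 1196800.2, -3611484).
So ∂z/∂easting = −n_x/n_z = 0.14240 and ∂z/∂northing = −n_y/n_z = 0.33139.
Unit vector along 150° is (sin 150°, cos 150°) = (0.5000, -0.8660).
Slope in that direction = a·(0.5000) + b·(-0.8660) = −0.21579.
Apparent dip = arctan|0.21579| = 12.18° (true dip is 19.8°, so apparent ≤ true as expected).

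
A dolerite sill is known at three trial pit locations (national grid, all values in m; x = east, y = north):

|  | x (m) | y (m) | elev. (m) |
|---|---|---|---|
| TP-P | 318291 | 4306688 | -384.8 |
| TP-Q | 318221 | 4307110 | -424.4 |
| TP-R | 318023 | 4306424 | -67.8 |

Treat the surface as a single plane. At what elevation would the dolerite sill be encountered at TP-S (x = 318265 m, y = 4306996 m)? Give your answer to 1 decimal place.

-437.2 m

Two edge vectors: TP-P→TP-Q = (-70, 422, -39.6), TP-P→TP-R = (-268, -264, 317).
Normal n = (TP-P→TP-Q) × (TP-P→TP-R) = (123319.6, 32802.8, 131576).
So ∂z/∂x = −n_x/n_z = −0.937249954 and ∂z/∂y = −n_y/n_z = −0.249306864.
Intercept c from TP-P: -384.8 + 298318.23 + 1073686.88 = 1371620.31.
At (318265, 4306996): z = −298293.9 − 1073763.7 + 1371620.31 = -437.2 m.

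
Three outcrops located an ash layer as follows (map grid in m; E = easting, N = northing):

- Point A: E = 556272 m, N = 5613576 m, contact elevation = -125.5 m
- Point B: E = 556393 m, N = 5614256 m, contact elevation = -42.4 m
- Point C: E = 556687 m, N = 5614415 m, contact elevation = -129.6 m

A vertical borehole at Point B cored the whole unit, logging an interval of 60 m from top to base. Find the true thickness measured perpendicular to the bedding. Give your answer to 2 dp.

54.81 m

Two edge vectors: Point A→Point B = (121, 680, 83.1), Point A→Point C = (415, 839, -4.1).
Normal n = (Point A→Point B) × (Point A→Point C) = (-72508.9, 34982.6, -180681).
So ∂z/∂E = −n_x/n_z = −0.40131 and ∂z/∂N = −n_y/n_z = 0.19362.
|∇z| = √(a²+b²) = 0.44557, so dip δ = arctan(0.44557) = 24.02°.
True thickness = vertical thickness × cos δ = 60 × cos 24.02° = 54.81 m.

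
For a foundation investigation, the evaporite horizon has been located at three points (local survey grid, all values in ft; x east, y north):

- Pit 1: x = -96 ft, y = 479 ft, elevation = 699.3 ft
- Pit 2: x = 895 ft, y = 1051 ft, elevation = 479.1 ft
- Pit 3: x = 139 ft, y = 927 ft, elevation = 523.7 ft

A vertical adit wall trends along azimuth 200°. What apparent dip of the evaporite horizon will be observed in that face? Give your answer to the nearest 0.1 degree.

Two edge vectors: Pit 1→Pit 2 = (991, 572, -220.2), Pit 1→Pit 3 = (235, 448, -175.6).
Normal n = (Pit 1→Pit 2) × (Pit 1→Pit 3) = (-1793.6, 122272.6, 309548).
So ∂z/∂x = −n_x/n_z = 0.00579 and ∂z/∂y = −n_y/n_z = −0.39500.
Unit vector along 200° is (sin 200°, cos 200°) = (-0.3420, -0.9397).
Slope in that direction = a·(-0.3420) + b·(-0.9397) = 0.36920.
Apparent dip = arctan|0.36920| = 20.3° (true dip is 21.6°, so apparent ≤ true as expected).

20.3°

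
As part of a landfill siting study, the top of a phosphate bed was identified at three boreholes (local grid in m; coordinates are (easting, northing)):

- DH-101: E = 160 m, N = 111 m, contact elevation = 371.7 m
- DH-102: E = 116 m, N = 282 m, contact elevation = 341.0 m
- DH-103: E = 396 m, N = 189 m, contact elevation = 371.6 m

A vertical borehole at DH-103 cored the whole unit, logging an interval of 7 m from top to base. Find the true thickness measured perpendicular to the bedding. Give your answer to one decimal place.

Let the plane be z = a·E + b·N + c.
DH-102−DH-101: −44a + 171b = −30.7;  DH-103−DH-101: 236a + 78b = −0.1.
Solving gives a = 0.05430, b = −0.16556.
|∇z| = √(a²+b²) = 0.17424, so dip δ = arctan(0.17424) = 9.88°.
True thickness = vertical thickness × cos δ = 7 × cos 9.88° = 6.9 m.

6.9 m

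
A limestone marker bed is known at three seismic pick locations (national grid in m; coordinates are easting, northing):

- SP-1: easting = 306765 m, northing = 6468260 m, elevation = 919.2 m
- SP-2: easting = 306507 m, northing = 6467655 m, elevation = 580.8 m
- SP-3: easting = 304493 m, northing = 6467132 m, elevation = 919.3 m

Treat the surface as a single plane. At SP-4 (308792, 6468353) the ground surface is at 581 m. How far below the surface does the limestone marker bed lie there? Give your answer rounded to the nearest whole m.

Let the plane be z = a·easting + b·northing + c.
SP-2−SP-1: −258a − 605b = −338.4;  SP-3−SP-1: −2272a − 1128b = 0.1.
Solving gives a = −0.35234242, b = 0.70959396.
Then c = 919.2 − a·306765 − b·6468260 = −4480832.70.
At (308792, 6468353): z_contact = −108800.5 + 4589904.2 − 4480832.70 = 271.0 m.
Depth below ground = 581 − 271.0 = 310 m.

310 m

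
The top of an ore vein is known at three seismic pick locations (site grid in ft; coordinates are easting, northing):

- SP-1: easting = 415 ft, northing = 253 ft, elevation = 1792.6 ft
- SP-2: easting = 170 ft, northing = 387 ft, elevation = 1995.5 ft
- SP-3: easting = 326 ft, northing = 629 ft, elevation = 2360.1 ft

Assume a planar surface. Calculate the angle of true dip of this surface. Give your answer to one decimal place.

Two edge vectors: SP-1→SP-2 = (-245, 134, 202.9), SP-1→SP-3 = (-89, 376, 567.5).
Normal n = (SP-1→SP-2) × (SP-1→SP-3) = (-245.4, 120979.4, -80194).
So ∂z/∂easting = −n_x/n_z = −0.00306 and ∂z/∂northing = −n_y/n_z = 1.50858.
Gradient magnitude |∇z| = √(a² + b²) = √(0.00001 + 2.27583) = 1.50859.
True dip = arctan(1.50859) = 56.5°, dipping toward S (azimuth ≈ 180°).

56.5°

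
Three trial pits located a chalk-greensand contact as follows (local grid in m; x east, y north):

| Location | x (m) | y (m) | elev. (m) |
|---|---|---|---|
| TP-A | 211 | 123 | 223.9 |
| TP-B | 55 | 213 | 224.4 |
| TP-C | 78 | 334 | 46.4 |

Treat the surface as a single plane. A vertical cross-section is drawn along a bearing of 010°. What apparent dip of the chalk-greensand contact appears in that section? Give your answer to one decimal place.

55.2°

Let the plane be z = a·x + b·y + c.
TP-B−TP-A: −156a + 90b = 0.5;  TP-C−TP-A: −133a + 211b = −177.5.
Solving gives a = −0.76771, b = −1.32515.
Unit vector along 010° is (sin 10°, cos 10°) = (0.1736, 0.9848).
Slope in that direction = a·(0.1736) + b·(0.9848) = −1.43833.
Apparent dip = arctan|1.43833| = 55.2° (true dip is 56.9°, so apparent ≤ true as expected).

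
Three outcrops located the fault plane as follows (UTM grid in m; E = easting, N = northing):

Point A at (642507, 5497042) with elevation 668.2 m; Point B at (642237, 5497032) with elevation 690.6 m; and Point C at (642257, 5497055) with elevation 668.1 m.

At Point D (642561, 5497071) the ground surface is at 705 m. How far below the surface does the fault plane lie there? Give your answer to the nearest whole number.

Let the plane be z = a·E + b·N + c.
Point B−Point A: −270a − 10b = 22.4;  Point C−Point A: −250a + 13b = −0.1.
Solving gives a = −0.04828619, b = −0.93627288.
Then c = 668.2 − a·642507 − b·5497042 = 5178423.75.
At (642561, 5497071): z_contact = −31026.8 − 5146758.5 + 5178423.75 = 638.4 m.
Depth below ground = 705 − 638.4 = 67 m.

67 m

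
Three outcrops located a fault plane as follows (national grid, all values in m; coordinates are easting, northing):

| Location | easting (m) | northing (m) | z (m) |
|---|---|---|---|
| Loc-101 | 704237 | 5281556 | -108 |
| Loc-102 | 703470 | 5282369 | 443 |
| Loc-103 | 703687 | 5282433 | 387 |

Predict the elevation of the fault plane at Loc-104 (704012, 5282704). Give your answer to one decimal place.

Let the plane be z = a·easting + b·northing + c.
Loc-102−Loc-101: −767a + 813b = 551;  Loc-103−Loc-101: −550a + 877b = 495.
Solving gives a = −0.358265080, b = 0.339742538.
Then c = -108 − a·704237 − b·5281556 = −1542173.71.
At (704012, 5282704): z = −252222.9 + 1794759.3 − 1542173.71 = 362.6 m.

362.6 m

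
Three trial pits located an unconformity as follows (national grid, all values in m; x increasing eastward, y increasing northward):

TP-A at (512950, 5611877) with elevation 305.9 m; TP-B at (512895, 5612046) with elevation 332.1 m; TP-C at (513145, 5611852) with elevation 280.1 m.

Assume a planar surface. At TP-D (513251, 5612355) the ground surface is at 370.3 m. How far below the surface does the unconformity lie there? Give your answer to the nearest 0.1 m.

Let the plane be z = a·x + b·y + c.
TP-B−TP-A: −55a + 169b = 26.2;  TP-C−TP-A: 195a − 25b = −25.8.
Solving gives a = −0.117327422, b = 0.116846105.
Then c = 305.9 − a·512950 − b·5611877 = −595236.97.
At (513251, 5612355): z_contact = −60218.42 + 655781.82 − 595236.97 = 326.44 m.
Depth below ground = 370.3 − 326.44 = 43.9 m.

43.9 m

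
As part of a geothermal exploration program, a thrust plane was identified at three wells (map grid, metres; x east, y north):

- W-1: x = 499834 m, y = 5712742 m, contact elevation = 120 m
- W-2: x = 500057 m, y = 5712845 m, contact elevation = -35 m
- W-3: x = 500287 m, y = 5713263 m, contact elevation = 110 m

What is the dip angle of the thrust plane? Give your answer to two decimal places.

Let the plane be z = a·x + b·y + c.
W-2−W-1: 223a + 103b = −155;  W-3−W-1: 453a + 521b = −10.
Solving gives a = −1.14673, b = 0.97786.
Gradient magnitude |∇z| = √(a² + b²) = √(1.31498 + 0.95622) = 1.50705.
True dip = arctan(1.50705) = 56.43°, dipping toward SE (azimuth ≈ 130°).

56.43°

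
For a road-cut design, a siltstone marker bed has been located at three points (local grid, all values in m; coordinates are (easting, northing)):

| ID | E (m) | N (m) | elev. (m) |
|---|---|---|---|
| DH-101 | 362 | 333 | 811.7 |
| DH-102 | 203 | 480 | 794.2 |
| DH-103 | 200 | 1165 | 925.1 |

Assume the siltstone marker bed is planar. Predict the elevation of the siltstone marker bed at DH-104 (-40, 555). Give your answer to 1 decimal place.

738.7 m

Two edge vectors: DH-101→DH-102 = (-159, 147, -17.5), DH-101→DH-103 = (-162, 832, 113.4).
Normal n = (DH-101→DH-102) × (DH-101→DH-103) = (31229.8, 20865.6, -108474).
So ∂z/∂E = −n_x/n_z = 0.287901 and ∂z/∂N = −n_y/n_z = 0.192356.
Intercept c from DH-101: 811.7 − 104.22 − 64.05 = 643.43.
At (-40, 555): z = −11.5 + 106.8 + 643.43 = 738.7 m.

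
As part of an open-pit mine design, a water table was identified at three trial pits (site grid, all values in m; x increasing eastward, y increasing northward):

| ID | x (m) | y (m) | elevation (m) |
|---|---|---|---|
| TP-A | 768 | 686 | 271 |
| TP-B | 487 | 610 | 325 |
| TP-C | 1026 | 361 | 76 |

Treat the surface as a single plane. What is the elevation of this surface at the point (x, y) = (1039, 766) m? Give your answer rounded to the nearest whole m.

221 m

Let the plane be z = a·x + b·y + c.
TP-B−TP-A: −281a − 76b = 54;  TP-C−TP-A: 258a − 325b = −195.
Solving gives a = −0.29180, b = 0.36836.
Then c = 271 − a·768 − b·686 = 242.41.
At (1039, 766): z = −303.2 + 282.2 + 242.41 = 221.4 m.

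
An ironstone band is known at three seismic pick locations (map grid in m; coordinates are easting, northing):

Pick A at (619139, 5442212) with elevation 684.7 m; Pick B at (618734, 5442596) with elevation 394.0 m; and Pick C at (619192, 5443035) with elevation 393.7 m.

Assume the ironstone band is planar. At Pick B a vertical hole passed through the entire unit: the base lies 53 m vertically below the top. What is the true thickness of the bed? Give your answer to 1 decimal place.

Two edge vectors: Pick A→Pick B = (-405, 384, -290.7), Pick A→Pick C = (53, 823, -291).
Normal n = (Pick A→Pick B) × (Pick A→Pick C) = (127502.1, -133262.1, -353667).
So ∂z/∂easting = −n_x/n_z = 0.36051 and ∂z/∂northing = −n_y/n_z = −0.37680.
|∇z| = √(a²+b²) = 0.52149, so dip δ = arctan(0.52149) = 27.54°.
True thickness = vertical thickness × cos δ = 53 × cos 27.54° = 47.0 m.

47.0 m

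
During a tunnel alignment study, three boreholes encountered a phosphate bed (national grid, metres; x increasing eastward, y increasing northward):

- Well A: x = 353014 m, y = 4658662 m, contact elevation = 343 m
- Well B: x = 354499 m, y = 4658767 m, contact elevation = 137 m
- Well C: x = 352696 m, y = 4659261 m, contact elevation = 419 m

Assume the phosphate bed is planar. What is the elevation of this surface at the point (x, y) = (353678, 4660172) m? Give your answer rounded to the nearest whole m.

Two edge vectors: Well A→Well B = (1485, 105, -206), Well A→Well C = (-318, 599, 76).
Normal n = (Well A→Well B) × (Well A→Well C) = (131374, -47352, 922905).
So ∂z/∂x = −n_x/n_z = −0.14234835 and ∂z/∂y = −n_y/n_z = 0.05130756.
Intercept c from Well A: 343 + 50250.96 − 239024.56 = −188430.60.
At (353678, 4660172): z = −50345.5 + 239102.0 − 188430.60 = 326.0 m.

326 m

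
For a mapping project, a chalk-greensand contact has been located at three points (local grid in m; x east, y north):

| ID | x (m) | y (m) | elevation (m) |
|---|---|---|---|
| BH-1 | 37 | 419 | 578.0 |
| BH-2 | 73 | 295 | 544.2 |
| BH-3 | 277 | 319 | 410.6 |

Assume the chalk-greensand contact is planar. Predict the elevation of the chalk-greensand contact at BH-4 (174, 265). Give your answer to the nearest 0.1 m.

474.7 m

Let the plane be z = a·x + b·y + c.
BH-2−BH-1: 36a − 124b = −33.8;  BH-3−BH-1: 240a − 100b = −167.4.
Solving gives a = −0.66428, b = 0.07972.
Then c = 578 − a·37 − b·419 = 569.17.
At (174, 265): z = −115.6 + 21.1 + 569.17 = 474.7 m.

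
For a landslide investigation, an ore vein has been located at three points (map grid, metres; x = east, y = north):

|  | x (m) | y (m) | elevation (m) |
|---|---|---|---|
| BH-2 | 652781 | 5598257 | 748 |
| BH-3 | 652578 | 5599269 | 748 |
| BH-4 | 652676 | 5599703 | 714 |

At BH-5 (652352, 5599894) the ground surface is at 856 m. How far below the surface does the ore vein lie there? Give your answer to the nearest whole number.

90 m

Two edge vectors: BH-2→BH-3 = (-203, 1012, 0), BH-2→BH-4 = (-105, 1446, -34).
Normal n = (BH-2→BH-3) × (BH-2→BH-4) = (-34408, -6902, -187278).
So ∂z/∂x = −n_x/n_z = −0.18372687 and ∂z/∂y = −n_y/n_z = −0.03685430.
Intercept c from BH-2: 748 + 119933.41 + 206319.86 = 327001.26.
At (652352, 5599894): z_contact = −119854.6 − 206380.2 + 327001.26 = 766.5 m.
Depth below ground = 856 − 766.5 = 90 m.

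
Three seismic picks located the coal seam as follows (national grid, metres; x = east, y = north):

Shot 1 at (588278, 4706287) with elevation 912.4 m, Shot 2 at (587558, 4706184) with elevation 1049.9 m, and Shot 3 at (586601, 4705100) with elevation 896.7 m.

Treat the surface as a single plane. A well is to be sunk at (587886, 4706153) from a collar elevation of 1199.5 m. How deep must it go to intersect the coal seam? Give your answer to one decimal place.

239.9 m

Two edge vectors: Shot 1→Shot 2 = (-720, -103, 137.5), Shot 1→Shot 3 = (-1677, -1187, -15.7).
Normal n = (Shot 1→Shot 2) × (Shot 1→Shot 3) = (164829.6, -241891.5, 681909).
So ∂z/∂x = −n_x/n_z = −0.241717883 and ∂z/∂y = −n_y/n_z = 0.354726950.
Intercept c from Shot 1: 912.4 + 142197.31 − 1669446.84 = −1526337.12.
At (587886, 4706153): z_contact = −142102.56 + 1669399.30 − 1526337.12 = 959.62 m.
Depth below ground = 1199.5 − 959.62 = 239.9 m.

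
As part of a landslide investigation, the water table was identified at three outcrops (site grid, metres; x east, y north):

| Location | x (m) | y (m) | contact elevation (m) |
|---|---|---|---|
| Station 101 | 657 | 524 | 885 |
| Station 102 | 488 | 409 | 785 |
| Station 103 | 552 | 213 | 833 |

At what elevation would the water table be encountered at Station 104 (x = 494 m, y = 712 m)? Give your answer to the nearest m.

Two edge vectors: Station 101→Station 102 = (-169, -115, -100), Station 101→Station 103 = (-105, -311, -52).
Normal n = (Station 101→Station 102) × (Station 101→Station 103) = (-25120, 1712, 40484).
So ∂z/∂x = −n_x/n_z = 0.62049 and ∂z/∂y = −n_y/n_z = −0.04229.
Intercept c from Station 101: 885 − 407.66 + 22.16 = 499.50.
At (494, 712): z = 306.5 − 30.1 + 499.50 = 775.9 m.

776 m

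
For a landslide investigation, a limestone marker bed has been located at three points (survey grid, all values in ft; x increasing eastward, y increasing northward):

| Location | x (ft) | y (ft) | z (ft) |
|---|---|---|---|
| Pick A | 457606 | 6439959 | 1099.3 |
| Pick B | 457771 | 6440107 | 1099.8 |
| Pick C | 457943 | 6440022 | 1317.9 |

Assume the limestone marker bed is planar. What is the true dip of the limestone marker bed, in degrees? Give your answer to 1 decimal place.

50.7°

Let the plane be z = a·x + b·y + c.
Pick B−Pick A: 165a + 148b = 0.5;  Pick C−Pick A: 337a + 63b = 218.6.
Solving gives a = 0.81865, b = −0.90931.
Gradient magnitude |∇z| = √(a² + b²) = √(0.67020 + 0.82685) = 1.22354.
True dip = arctan(1.22354) = 50.7°, dipping toward NW (azimuth ≈ 318°).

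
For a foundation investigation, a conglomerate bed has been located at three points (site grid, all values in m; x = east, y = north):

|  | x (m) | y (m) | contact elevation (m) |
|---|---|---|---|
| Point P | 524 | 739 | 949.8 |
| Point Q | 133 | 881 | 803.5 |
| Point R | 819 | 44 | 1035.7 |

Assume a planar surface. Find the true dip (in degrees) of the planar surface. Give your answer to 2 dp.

Let the plane be z = a·x + b·y + c.
Point Q−Point P: −391a + 142b = −146.3;  Point R−Point P: 295a − 695b = 85.9.
Solving gives a = 0.38929, b = 0.04164.
Gradient magnitude |∇z| = √(a² + b²) = √(0.15155 + 0.00173) = 0.39151.
True dip = arctan(0.39151) = 21.38°, dipping toward W (azimuth ≈ 264°).

21.38°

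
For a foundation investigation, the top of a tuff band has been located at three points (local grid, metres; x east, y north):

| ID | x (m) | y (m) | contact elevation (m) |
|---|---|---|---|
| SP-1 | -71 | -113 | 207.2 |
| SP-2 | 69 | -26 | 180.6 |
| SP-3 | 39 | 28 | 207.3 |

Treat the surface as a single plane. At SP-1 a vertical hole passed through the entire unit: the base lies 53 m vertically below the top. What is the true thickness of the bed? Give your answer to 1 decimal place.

48.0 m

Let the plane be z = a·x + b·y + c.
SP-2−SP-1: 140a + 87b = −26.6;  SP-3−SP-1: 110a + 141b = 0.1.
Solving gives a = −0.36965, b = 0.28909.
|∇z| = √(a²+b²) = 0.46926, so dip δ = arctan(0.46926) = 25.14°.
True thickness = vertical thickness × cos δ = 53 × cos 25.14° = 48.0 m.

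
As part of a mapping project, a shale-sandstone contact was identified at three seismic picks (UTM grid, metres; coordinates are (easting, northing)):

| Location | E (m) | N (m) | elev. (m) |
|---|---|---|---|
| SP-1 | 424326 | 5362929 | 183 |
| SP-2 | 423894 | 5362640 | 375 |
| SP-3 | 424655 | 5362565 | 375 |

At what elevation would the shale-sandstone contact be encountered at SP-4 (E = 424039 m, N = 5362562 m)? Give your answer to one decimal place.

411.9 m

Let the plane be z = a·E + b·N + c.
SP-2−SP-1: −432a − 289b = 192;  SP-3−SP-1: 329a − 364b = 192.
Solving gives a = −0.057068351, b = −0.579053537.
Then c = 183 − a·424326 − b·5362929 = 3129821.59.
At (424039, 5362562): z = −24199.2 − 3105210.5 + 3129821.59 = 411.9 m.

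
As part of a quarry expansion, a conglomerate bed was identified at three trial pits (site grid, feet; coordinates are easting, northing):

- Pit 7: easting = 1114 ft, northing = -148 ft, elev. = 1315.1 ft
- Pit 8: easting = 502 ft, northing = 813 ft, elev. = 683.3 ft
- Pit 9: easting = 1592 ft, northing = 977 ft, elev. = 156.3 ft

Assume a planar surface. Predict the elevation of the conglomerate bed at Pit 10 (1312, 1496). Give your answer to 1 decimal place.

-202.6 ft

Two edge vectors: Pit 7→Pit 8 = (-612, 961, -631.8), Pit 7→Pit 9 = (478, 1125, -1158.8).
Normal n = (Pit 7→Pit 8) × (Pit 7→Pit 9) = (-402831.8, -1011186, -1147858).
So ∂z/∂easting = −n_x/n_z = −0.350942 and ∂z/∂northing = −n_y/n_z = −0.880933.
Intercept c from Pit 7: 1315.1 + 390.95 − 130.38 = 1575.67.
At (1312, 1496): z = −460.4 − 1317.9 + 1575.67 = -202.6 ft.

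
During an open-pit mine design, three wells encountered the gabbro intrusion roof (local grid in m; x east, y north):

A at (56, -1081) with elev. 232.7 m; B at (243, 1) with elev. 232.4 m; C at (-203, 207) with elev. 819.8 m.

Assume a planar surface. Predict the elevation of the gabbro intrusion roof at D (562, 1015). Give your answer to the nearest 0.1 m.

56.8 m

Two edge vectors: A→B = (187, 1082, -0.3), A→C = (-259, 1288, 587.1).
Normal n = (A→B) × (A→C) = (635628.6, -109710, 521094).
So ∂z/∂x = −n_x/n_z = −1.219796 and ∂z/∂y = −n_y/n_z = 0.210538.
Intercept c from A: 232.7 + 68.31 + 227.59 = 528.60.
At (562, 1015): z = −685.5 + 213.7 + 528.60 = 56.8 m.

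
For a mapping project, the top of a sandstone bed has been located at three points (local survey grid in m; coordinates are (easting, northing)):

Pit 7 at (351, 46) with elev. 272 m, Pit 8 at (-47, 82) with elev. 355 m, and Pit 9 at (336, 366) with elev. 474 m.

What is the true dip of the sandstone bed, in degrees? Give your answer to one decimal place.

Two edge vectors: Pit 7→Pit 8 = (-398, 36, 83), Pit 7→Pit 9 = (-15, 320, 202).
Normal n = (Pit 7→Pit 8) × (Pit 7→Pit 9) = (-19288, 79151, -126820).
So ∂z/∂E = −n_x/n_z = −0.15209 and ∂z/∂N = −n_y/n_z = 0.62412.
Gradient magnitude |∇z| = √(a² + b²) = √(0.02313 + 0.38953) = 0.64238.
True dip = arctan(0.64238) = 32.7°, dipping toward SSE (azimuth ≈ 166°).

32.7°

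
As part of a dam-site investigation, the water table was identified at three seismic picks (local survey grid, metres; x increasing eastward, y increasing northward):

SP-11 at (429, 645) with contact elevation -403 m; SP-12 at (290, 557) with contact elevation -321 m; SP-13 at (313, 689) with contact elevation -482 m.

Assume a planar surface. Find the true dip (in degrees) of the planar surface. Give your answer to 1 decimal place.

51.8°

Let the plane be z = a·x + b·y + c.
SP-12−SP-11: −139a − 88b = 82;  SP-13−SP-11: −116a + 44b = −79.
Solving gives a = 0.20485, b = −1.25539.
Gradient magnitude |∇z| = √(a² + b²) = √(0.04196 + 1.57601) = 1.27199.
True dip = arctan(1.27199) = 51.8°, dipping toward N (azimuth ≈ 351°).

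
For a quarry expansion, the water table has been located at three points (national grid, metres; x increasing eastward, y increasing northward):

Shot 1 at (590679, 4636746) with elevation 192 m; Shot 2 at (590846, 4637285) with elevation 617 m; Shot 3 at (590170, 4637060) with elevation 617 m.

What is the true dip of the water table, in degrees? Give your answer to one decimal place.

Two edge vectors: Shot 1→Shot 2 = (167, 539, 425), Shot 1→Shot 3 = (-509, 314, 425).
Normal n = (Shot 1→Shot 2) × (Shot 1→Shot 3) = (95625, -287300, 326789).
So ∂z/∂x = −n_x/n_z = −0.29262 and ∂z/∂y = −n_y/n_z = 0.87916.
Gradient magnitude |∇z| = √(a² + b²) = √(0.08563 + 0.77292) = 0.92658.
True dip = arctan(0.92658) = 42.8°, dipping toward SSE (azimuth ≈ 162°).

42.8°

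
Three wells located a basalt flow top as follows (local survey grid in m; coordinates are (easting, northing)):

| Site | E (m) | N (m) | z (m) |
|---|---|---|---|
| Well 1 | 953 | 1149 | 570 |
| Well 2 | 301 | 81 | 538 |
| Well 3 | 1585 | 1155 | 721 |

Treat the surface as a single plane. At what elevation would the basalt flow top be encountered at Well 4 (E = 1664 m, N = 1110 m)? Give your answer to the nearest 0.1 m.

745.2 m

Two edge vectors: Well 1→Well 2 = (-652, -1068, -32), Well 1→Well 3 = (632, 6, 151).
Normal n = (Well 1→Well 2) × (Well 1→Well 3) = (-161076, 78228, 671064).
So ∂z/∂E = −n_x/n_z = 0.240031 and ∂z/∂N = −n_y/n_z = −0.116573.
Intercept c from Well 1: 570 − 228.75 + 133.94 = 475.19.
At (1664, 1110): z = 399.4 − 129.4 + 475.19 = 745.2 m.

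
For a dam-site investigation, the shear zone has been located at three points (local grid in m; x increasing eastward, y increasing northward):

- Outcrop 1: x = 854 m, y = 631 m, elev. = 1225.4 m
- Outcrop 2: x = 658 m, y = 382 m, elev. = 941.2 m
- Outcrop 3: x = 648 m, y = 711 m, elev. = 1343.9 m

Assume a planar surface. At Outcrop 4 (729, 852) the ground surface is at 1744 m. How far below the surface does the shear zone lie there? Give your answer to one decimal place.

Two edge vectors: Outcrop 1→Outcrop 2 = (-196, -249, -284.2), Outcrop 1→Outcrop 3 = (-206, 80, 118.5).
Normal n = (Outcrop 1→Outcrop 2) × (Outcrop 1→Outcrop 3) = (-6770.5, 81771.2, -66974).
So ∂z/∂x = −n_x/n_z = −0.10109 and ∂z/∂y = −n_y/n_z = 1.22094.
Intercept c from Outcrop 1: 1225.4 + 86.33 − 770.41 = 541.32.
At (729, 852): z_contact = −73.70 + 1040.24 + 541.32 = 1507.86 m.
Depth below ground = 1744 − 1507.86 = 236.1 m.

236.1 m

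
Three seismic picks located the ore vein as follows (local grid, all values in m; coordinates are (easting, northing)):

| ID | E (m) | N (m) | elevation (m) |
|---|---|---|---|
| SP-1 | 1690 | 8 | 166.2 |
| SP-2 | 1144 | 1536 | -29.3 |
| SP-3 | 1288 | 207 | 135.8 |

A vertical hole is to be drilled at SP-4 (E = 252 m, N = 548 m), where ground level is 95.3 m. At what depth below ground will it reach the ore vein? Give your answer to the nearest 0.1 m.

16.8 m

Let the plane be z = a·E + b·N + c.
SP-2−SP-1: −546a + 1528b = −195.5;  SP-3−SP-1: −402a + 199b = −30.4.
Solving gives a = 0.014926, b = −0.122611.
Then c = 166.2 − a·1690 − b·8 = 141.96.
At (252, 548): z_contact = 3.76 − 67.19 + 141.96 = 78.53 m.
Depth below ground = 95.3 − 78.53 = 16.8 m.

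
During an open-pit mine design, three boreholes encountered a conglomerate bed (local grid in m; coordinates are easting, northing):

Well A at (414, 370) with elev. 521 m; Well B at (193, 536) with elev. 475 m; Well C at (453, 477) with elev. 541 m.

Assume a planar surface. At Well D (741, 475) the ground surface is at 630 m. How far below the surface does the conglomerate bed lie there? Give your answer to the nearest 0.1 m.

10.4 m

Let the plane be z = a·easting + b·northing + c.
Well B−Well A: −221a + 166b = −46;  Well C−Well A: 39a + 107b = 20.
Solving gives a = 0.27363, b = 0.08718.
Then c = 521 − a·414 − b·370 = 375.46.
At (741, 475): z_contact = 202.76 + 41.41 + 375.46 = 619.63 m.
Depth below ground = 630 − 619.63 = 10.4 m.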